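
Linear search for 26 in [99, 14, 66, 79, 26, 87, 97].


i=0: 99!=26
i=1: 14!=26
i=2: 66!=26
i=3: 79!=26
i=4: 26==26 found!

Found at 4, 5 comps


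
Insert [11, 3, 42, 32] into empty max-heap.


Insert 11: [11]
Insert 3: [11, 3]
Insert 42: [42, 3, 11]
Insert 32: [42, 32, 11, 3]

Final heap: [42, 32, 11, 3]


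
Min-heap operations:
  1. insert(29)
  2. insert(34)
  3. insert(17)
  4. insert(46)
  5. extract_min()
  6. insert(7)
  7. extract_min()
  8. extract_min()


insert(29) -> [29]
insert(34) -> [29, 34]
insert(17) -> [17, 34, 29]
insert(46) -> [17, 34, 29, 46]
extract_min()->17, [29, 34, 46]
insert(7) -> [7, 29, 46, 34]
extract_min()->7, [29, 34, 46]
extract_min()->29, [34, 46]

Final heap: [34, 46]


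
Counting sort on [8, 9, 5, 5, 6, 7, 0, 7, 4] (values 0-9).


Input: [8, 9, 5, 5, 6, 7, 0, 7, 4]
Counts: [1, 0, 0, 0, 1, 2, 1, 2, 1, 1]

Sorted: [0, 4, 5, 5, 6, 7, 7, 8, 9]


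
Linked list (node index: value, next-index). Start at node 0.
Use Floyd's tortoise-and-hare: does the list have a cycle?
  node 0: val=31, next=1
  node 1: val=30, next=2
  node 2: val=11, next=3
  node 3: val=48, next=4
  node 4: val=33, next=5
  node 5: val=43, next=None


Floyd's tortoise (slow, +1) and hare (fast, +2):
  init: slow=0, fast=0
  step 1: slow=1, fast=2
  step 2: slow=2, fast=4
  step 3: fast 4->5->None, no cycle

Cycle: no


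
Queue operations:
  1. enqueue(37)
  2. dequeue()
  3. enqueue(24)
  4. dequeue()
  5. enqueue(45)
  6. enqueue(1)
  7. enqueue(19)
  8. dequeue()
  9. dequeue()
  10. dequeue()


enqueue(37) -> [37]
dequeue()->37, []
enqueue(24) -> [24]
dequeue()->24, []
enqueue(45) -> [45]
enqueue(1) -> [45, 1]
enqueue(19) -> [45, 1, 19]
dequeue()->45, [1, 19]
dequeue()->1, [19]
dequeue()->19, []

Final queue: []


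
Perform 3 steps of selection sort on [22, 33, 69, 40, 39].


Initial: [22, 33, 69, 40, 39]
Step 1: min=22 at 0
  Swap: [22, 33, 69, 40, 39]
Step 2: min=33 at 1
  Swap: [22, 33, 69, 40, 39]
Step 3: min=39 at 4
  Swap: [22, 33, 39, 40, 69]

After 3 steps: [22, 33, 39, 40, 69]


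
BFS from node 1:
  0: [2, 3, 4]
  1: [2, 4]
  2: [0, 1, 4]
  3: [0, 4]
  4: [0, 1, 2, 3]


Visit 1, enqueue [2, 4]
Visit 2, enqueue [0]
Visit 4, enqueue [3]
Visit 0, enqueue []
Visit 3, enqueue []

BFS order: [1, 2, 4, 0, 3]


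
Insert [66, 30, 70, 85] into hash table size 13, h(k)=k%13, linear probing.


Insert 66: h=1 -> slot 1
Insert 30: h=4 -> slot 4
Insert 70: h=5 -> slot 5
Insert 85: h=7 -> slot 7

Table: [None, 66, None, None, 30, 70, None, 85, None, None, None, None, None]


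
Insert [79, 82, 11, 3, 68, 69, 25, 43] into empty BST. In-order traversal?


Insert 79: root
Insert 82: R from 79
Insert 11: L from 79
Insert 3: L from 79 -> L from 11
Insert 68: L from 79 -> R from 11
Insert 69: L from 79 -> R from 11 -> R from 68
Insert 25: L from 79 -> R from 11 -> L from 68
Insert 43: L from 79 -> R from 11 -> L from 68 -> R from 25

In-order: [3, 11, 25, 43, 68, 69, 79, 82]


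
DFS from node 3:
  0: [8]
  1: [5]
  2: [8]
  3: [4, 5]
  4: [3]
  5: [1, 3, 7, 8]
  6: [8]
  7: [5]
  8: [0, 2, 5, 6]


Visit 3, push [5, 4]
Visit 4, push []
Visit 5, push [8, 7, 1]
Visit 1, push []
Visit 7, push []
Visit 8, push [6, 2, 0]
Visit 0, push []
Visit 2, push []
Visit 6, push []

DFS order: [3, 4, 5, 1, 7, 8, 0, 2, 6]


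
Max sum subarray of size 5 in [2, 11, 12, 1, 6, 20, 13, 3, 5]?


[0:5]: 32
[1:6]: 50
[2:7]: 52
[3:8]: 43
[4:9]: 47

Max: 52 at [2:7]


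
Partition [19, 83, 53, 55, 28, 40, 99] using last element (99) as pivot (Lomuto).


Pivot: 99
  19 <= 99: advance i (no swap)
  83 <= 99: advance i (no swap)
  53 <= 99: advance i (no swap)
  55 <= 99: advance i (no swap)
  28 <= 99: advance i (no swap)
  40 <= 99: advance i (no swap)
Place pivot at 6: [19, 83, 53, 55, 28, 40, 99]

Partitioned: [19, 83, 53, 55, 28, 40, 99]


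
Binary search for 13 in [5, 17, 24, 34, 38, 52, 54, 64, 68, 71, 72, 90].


Step 1: lo=0, hi=11, mid=5, val=52
Step 2: lo=0, hi=4, mid=2, val=24
Step 3: lo=0, hi=1, mid=0, val=5
Step 4: lo=1, hi=1, mid=1, val=17

Not found


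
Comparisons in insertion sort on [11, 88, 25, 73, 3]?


Algorithm: insertion sort
Input: [11, 88, 25, 73, 3]
Sorted: [3, 11, 25, 73, 88]

9


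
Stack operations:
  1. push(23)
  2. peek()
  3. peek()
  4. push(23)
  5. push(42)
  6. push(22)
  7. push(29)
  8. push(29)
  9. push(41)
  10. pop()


push(23) -> [23]
peek()->23
peek()->23
push(23) -> [23, 23]
push(42) -> [23, 23, 42]
push(22) -> [23, 23, 42, 22]
push(29) -> [23, 23, 42, 22, 29]
push(29) -> [23, 23, 42, 22, 29, 29]
push(41) -> [23, 23, 42, 22, 29, 29, 41]
pop()->41, [23, 23, 42, 22, 29, 29]

Final stack: [23, 23, 42, 22, 29, 29]


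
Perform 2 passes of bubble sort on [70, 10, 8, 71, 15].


Initial: [70, 10, 8, 71, 15]
Pass 1: [10, 8, 70, 15, 71] (3 swaps)
Pass 2: [8, 10, 15, 70, 71] (2 swaps)

After 2 passes: [8, 10, 15, 70, 71]


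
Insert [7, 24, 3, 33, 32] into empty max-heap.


Insert 7: [7]
Insert 24: [24, 7]
Insert 3: [24, 7, 3]
Insert 33: [33, 24, 3, 7]
Insert 32: [33, 32, 3, 7, 24]

Final heap: [33, 32, 3, 7, 24]


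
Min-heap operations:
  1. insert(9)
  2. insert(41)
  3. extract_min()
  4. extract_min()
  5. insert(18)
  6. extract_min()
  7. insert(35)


insert(9) -> [9]
insert(41) -> [9, 41]
extract_min()->9, [41]
extract_min()->41, []
insert(18) -> [18]
extract_min()->18, []
insert(35) -> [35]

Final heap: [35]


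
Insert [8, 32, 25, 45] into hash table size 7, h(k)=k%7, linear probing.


Insert 8: h=1 -> slot 1
Insert 32: h=4 -> slot 4
Insert 25: h=4, 1 probes -> slot 5
Insert 45: h=3 -> slot 3

Table: [None, 8, None, 45, 32, 25, None]


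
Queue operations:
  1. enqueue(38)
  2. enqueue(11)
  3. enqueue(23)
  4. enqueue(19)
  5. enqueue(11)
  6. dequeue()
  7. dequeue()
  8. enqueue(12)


enqueue(38) -> [38]
enqueue(11) -> [38, 11]
enqueue(23) -> [38, 11, 23]
enqueue(19) -> [38, 11, 23, 19]
enqueue(11) -> [38, 11, 23, 19, 11]
dequeue()->38, [11, 23, 19, 11]
dequeue()->11, [23, 19, 11]
enqueue(12) -> [23, 19, 11, 12]

Final queue: [23, 19, 11, 12]


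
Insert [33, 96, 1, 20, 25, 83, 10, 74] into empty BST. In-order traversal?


Insert 33: root
Insert 96: R from 33
Insert 1: L from 33
Insert 20: L from 33 -> R from 1
Insert 25: L from 33 -> R from 1 -> R from 20
Insert 83: R from 33 -> L from 96
Insert 10: L from 33 -> R from 1 -> L from 20
Insert 74: R from 33 -> L from 96 -> L from 83

In-order: [1, 10, 20, 25, 33, 74, 83, 96]


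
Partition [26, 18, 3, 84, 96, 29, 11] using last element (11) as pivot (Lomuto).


Pivot: 11
  3 <= 11: swap -> [3, 18, 26, 84, 96, 29, 11]
Place pivot at 1: [3, 11, 26, 84, 96, 29, 18]

Partitioned: [3, 11, 26, 84, 96, 29, 18]


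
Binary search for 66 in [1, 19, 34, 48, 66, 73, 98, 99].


Step 1: lo=0, hi=7, mid=3, val=48
Step 2: lo=4, hi=7, mid=5, val=73
Step 3: lo=4, hi=4, mid=4, val=66

Found at index 4


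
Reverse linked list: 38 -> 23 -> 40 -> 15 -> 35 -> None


Step 1: curr=38, set curr.next=prev(None) | reversed so far: 38
Step 2: curr=23, set curr.next=prev(38) | reversed so far: 23 -> 38
Step 3: curr=40, set curr.next=prev(23) | reversed so far: 40 -> 23 -> 38
Step 4: curr=15, set curr.next=prev(40) | reversed so far: 15 -> 40 -> 23 -> 38
Step 5: curr=35, set curr.next=prev(15) | reversed so far: 35 -> 15 -> 40 -> 23 -> 38

35 -> 15 -> 40 -> 23 -> 38 -> None


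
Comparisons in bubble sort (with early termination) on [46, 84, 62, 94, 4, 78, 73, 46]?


Algorithm: bubble sort (with early termination)
Input: [46, 84, 62, 94, 4, 78, 73, 46]
Sorted: [4, 46, 46, 62, 73, 78, 84, 94]

27


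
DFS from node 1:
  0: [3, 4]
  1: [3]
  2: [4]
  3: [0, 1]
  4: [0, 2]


Visit 1, push [3]
Visit 3, push [0]
Visit 0, push [4]
Visit 4, push [2]
Visit 2, push []

DFS order: [1, 3, 0, 4, 2]


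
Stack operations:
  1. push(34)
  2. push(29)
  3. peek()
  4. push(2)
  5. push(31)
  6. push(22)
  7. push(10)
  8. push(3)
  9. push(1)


push(34) -> [34]
push(29) -> [34, 29]
peek()->29
push(2) -> [34, 29, 2]
push(31) -> [34, 29, 2, 31]
push(22) -> [34, 29, 2, 31, 22]
push(10) -> [34, 29, 2, 31, 22, 10]
push(3) -> [34, 29, 2, 31, 22, 10, 3]
push(1) -> [34, 29, 2, 31, 22, 10, 3, 1]

Final stack: [34, 29, 2, 31, 22, 10, 3, 1]


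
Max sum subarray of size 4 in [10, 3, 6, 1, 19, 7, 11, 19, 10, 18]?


[0:4]: 20
[1:5]: 29
[2:6]: 33
[3:7]: 38
[4:8]: 56
[5:9]: 47
[6:10]: 58

Max: 58 at [6:10]


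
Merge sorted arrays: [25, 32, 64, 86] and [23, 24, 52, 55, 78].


Take 23 from B
Take 24 from B
Take 25 from A
Take 32 from A
Take 52 from B
Take 55 from B
Take 64 from A
Take 78 from B

Merged: [23, 24, 25, 32, 52, 55, 64, 78, 86]


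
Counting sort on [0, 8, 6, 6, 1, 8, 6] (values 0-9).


Input: [0, 8, 6, 6, 1, 8, 6]
Counts: [1, 1, 0, 0, 0, 0, 3, 0, 2, 0]

Sorted: [0, 1, 6, 6, 6, 8, 8]


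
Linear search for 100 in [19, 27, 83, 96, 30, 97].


i=0: 19!=100
i=1: 27!=100
i=2: 83!=100
i=3: 96!=100
i=4: 30!=100
i=5: 97!=100

Not found, 6 comps


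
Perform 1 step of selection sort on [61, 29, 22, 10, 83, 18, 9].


Initial: [61, 29, 22, 10, 83, 18, 9]
Step 1: min=9 at 6
  Swap: [9, 29, 22, 10, 83, 18, 61]

After 1 step: [9, 29, 22, 10, 83, 18, 61]


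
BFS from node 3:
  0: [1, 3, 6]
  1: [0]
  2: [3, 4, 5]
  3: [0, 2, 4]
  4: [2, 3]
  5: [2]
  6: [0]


Visit 3, enqueue [0, 2, 4]
Visit 0, enqueue [1, 6]
Visit 2, enqueue [5]
Visit 4, enqueue []
Visit 1, enqueue []
Visit 6, enqueue []
Visit 5, enqueue []

BFS order: [3, 0, 2, 4, 1, 6, 5]


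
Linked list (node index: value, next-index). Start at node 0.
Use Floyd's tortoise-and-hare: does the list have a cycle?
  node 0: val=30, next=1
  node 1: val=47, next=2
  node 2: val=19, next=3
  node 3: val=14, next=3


Floyd's tortoise (slow, +1) and hare (fast, +2):
  init: slow=0, fast=0
  step 1: slow=1, fast=2
  step 2: slow=2, fast=3
  step 3: slow=3, fast=3
  slow == fast at node 3: cycle detected

Cycle: yes


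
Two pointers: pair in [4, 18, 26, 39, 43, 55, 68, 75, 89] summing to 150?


lo=0(4)+hi=8(89)=93
lo=1(18)+hi=8(89)=107
lo=2(26)+hi=8(89)=115
lo=3(39)+hi=8(89)=128
lo=4(43)+hi=8(89)=132
lo=5(55)+hi=8(89)=144
lo=6(68)+hi=8(89)=157
lo=6(68)+hi=7(75)=143

No pair found


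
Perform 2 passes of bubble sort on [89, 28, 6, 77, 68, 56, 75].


Initial: [89, 28, 6, 77, 68, 56, 75]
Pass 1: [28, 6, 77, 68, 56, 75, 89] (6 swaps)
Pass 2: [6, 28, 68, 56, 75, 77, 89] (4 swaps)

After 2 passes: [6, 28, 68, 56, 75, 77, 89]


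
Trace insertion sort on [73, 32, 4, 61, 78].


Initial: [73, 32, 4, 61, 78]
Insert 32: [32, 73, 4, 61, 78]
Insert 4: [4, 32, 73, 61, 78]
Insert 61: [4, 32, 61, 73, 78]
Insert 78: [4, 32, 61, 73, 78]

Sorted: [4, 32, 61, 73, 78]


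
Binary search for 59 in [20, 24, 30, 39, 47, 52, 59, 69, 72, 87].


Step 1: lo=0, hi=9, mid=4, val=47
Step 2: lo=5, hi=9, mid=7, val=69
Step 3: lo=5, hi=6, mid=5, val=52
Step 4: lo=6, hi=6, mid=6, val=59

Found at index 6


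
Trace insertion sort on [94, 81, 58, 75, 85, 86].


Initial: [94, 81, 58, 75, 85, 86]
Insert 81: [81, 94, 58, 75, 85, 86]
Insert 58: [58, 81, 94, 75, 85, 86]
Insert 75: [58, 75, 81, 94, 85, 86]
Insert 85: [58, 75, 81, 85, 94, 86]
Insert 86: [58, 75, 81, 85, 86, 94]

Sorted: [58, 75, 81, 85, 86, 94]


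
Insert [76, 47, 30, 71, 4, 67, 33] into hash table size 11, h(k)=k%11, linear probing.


Insert 76: h=10 -> slot 10
Insert 47: h=3 -> slot 3
Insert 30: h=8 -> slot 8
Insert 71: h=5 -> slot 5
Insert 4: h=4 -> slot 4
Insert 67: h=1 -> slot 1
Insert 33: h=0 -> slot 0

Table: [33, 67, None, 47, 4, 71, None, None, 30, None, 76]


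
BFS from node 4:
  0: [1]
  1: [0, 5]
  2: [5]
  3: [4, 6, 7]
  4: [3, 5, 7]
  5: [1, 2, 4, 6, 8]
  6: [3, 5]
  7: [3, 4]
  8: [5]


Visit 4, enqueue [3, 5, 7]
Visit 3, enqueue [6]
Visit 5, enqueue [1, 2, 8]
Visit 7, enqueue []
Visit 6, enqueue []
Visit 1, enqueue [0]
Visit 2, enqueue []
Visit 8, enqueue []
Visit 0, enqueue []

BFS order: [4, 3, 5, 7, 6, 1, 2, 8, 0]


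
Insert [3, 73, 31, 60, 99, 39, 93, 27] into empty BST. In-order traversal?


Insert 3: root
Insert 73: R from 3
Insert 31: R from 3 -> L from 73
Insert 60: R from 3 -> L from 73 -> R from 31
Insert 99: R from 3 -> R from 73
Insert 39: R from 3 -> L from 73 -> R from 31 -> L from 60
Insert 93: R from 3 -> R from 73 -> L from 99
Insert 27: R from 3 -> L from 73 -> L from 31

In-order: [3, 27, 31, 39, 60, 73, 93, 99]


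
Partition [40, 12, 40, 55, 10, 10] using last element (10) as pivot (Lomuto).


Pivot: 10
  10 <= 10: swap -> [10, 12, 40, 55, 40, 10]
Place pivot at 1: [10, 10, 40, 55, 40, 12]

Partitioned: [10, 10, 40, 55, 40, 12]


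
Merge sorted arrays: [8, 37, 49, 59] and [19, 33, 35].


Take 8 from A
Take 19 from B
Take 33 from B
Take 35 from B

Merged: [8, 19, 33, 35, 37, 49, 59]


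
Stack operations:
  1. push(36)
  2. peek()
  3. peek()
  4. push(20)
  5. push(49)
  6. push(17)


push(36) -> [36]
peek()->36
peek()->36
push(20) -> [36, 20]
push(49) -> [36, 20, 49]
push(17) -> [36, 20, 49, 17]

Final stack: [36, 20, 49, 17]


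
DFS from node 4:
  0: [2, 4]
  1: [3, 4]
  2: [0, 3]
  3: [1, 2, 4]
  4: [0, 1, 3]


Visit 4, push [3, 1, 0]
Visit 0, push [2]
Visit 2, push [3]
Visit 3, push [1]
Visit 1, push []

DFS order: [4, 0, 2, 3, 1]


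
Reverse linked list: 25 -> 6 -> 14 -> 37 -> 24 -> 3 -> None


Step 1: curr=25, set curr.next=prev(None) | reversed so far: 25
Step 2: curr=6, set curr.next=prev(25) | reversed so far: 6 -> 25
Step 3: curr=14, set curr.next=prev(6) | reversed so far: 14 -> 6 -> 25
Step 4: curr=37, set curr.next=prev(14) | reversed so far: 37 -> 14 -> 6 -> 25
Step 5: curr=24, set curr.next=prev(37) | reversed so far: 24 -> 37 -> 14 -> 6 -> 25
Step 6: curr=3, set curr.next=prev(24) | reversed so far: 3 -> 24 -> 37 -> 14 -> 6 -> 25

3 -> 24 -> 37 -> 14 -> 6 -> 25 -> None


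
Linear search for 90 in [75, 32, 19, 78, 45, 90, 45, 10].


i=0: 75!=90
i=1: 32!=90
i=2: 19!=90
i=3: 78!=90
i=4: 45!=90
i=5: 90==90 found!

Found at 5, 6 comps


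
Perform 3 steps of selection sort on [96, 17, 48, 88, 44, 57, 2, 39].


Initial: [96, 17, 48, 88, 44, 57, 2, 39]
Step 1: min=2 at 6
  Swap: [2, 17, 48, 88, 44, 57, 96, 39]
Step 2: min=17 at 1
  Swap: [2, 17, 48, 88, 44, 57, 96, 39]
Step 3: min=39 at 7
  Swap: [2, 17, 39, 88, 44, 57, 96, 48]

After 3 steps: [2, 17, 39, 88, 44, 57, 96, 48]


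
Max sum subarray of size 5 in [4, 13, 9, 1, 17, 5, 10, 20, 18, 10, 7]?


[0:5]: 44
[1:6]: 45
[2:7]: 42
[3:8]: 53
[4:9]: 70
[5:10]: 63
[6:11]: 65

Max: 70 at [4:9]


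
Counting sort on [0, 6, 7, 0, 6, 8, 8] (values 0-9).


Input: [0, 6, 7, 0, 6, 8, 8]
Counts: [2, 0, 0, 0, 0, 0, 2, 1, 2, 0]

Sorted: [0, 0, 6, 6, 7, 8, 8]


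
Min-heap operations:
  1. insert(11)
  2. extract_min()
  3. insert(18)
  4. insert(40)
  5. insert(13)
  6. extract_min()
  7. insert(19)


insert(11) -> [11]
extract_min()->11, []
insert(18) -> [18]
insert(40) -> [18, 40]
insert(13) -> [13, 40, 18]
extract_min()->13, [18, 40]
insert(19) -> [18, 40, 19]

Final heap: [18, 40, 19]


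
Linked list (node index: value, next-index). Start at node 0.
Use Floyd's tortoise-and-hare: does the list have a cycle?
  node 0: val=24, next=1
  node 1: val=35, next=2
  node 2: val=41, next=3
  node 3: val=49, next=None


Floyd's tortoise (slow, +1) and hare (fast, +2):
  init: slow=0, fast=0
  step 1: slow=1, fast=2
  step 2: fast 2->3->None, no cycle

Cycle: no


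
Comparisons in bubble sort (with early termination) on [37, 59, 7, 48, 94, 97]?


Algorithm: bubble sort (with early termination)
Input: [37, 59, 7, 48, 94, 97]
Sorted: [7, 37, 48, 59, 94, 97]

12


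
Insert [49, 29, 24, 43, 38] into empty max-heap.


Insert 49: [49]
Insert 29: [49, 29]
Insert 24: [49, 29, 24]
Insert 43: [49, 43, 24, 29]
Insert 38: [49, 43, 24, 29, 38]

Final heap: [49, 43, 24, 29, 38]


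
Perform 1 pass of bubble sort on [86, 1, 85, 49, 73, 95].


Initial: [86, 1, 85, 49, 73, 95]
Pass 1: [1, 85, 49, 73, 86, 95] (4 swaps)

After 1 pass: [1, 85, 49, 73, 86, 95]


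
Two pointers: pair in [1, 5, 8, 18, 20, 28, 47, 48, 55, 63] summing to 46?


lo=0(1)+hi=9(63)=64
lo=0(1)+hi=8(55)=56
lo=0(1)+hi=7(48)=49
lo=0(1)+hi=6(47)=48
lo=0(1)+hi=5(28)=29
lo=1(5)+hi=5(28)=33
lo=2(8)+hi=5(28)=36
lo=3(18)+hi=5(28)=46

Yes: 18+28=46


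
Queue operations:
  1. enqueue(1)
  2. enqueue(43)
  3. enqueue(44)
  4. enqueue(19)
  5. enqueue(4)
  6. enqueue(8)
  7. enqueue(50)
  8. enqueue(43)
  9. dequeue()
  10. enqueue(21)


enqueue(1) -> [1]
enqueue(43) -> [1, 43]
enqueue(44) -> [1, 43, 44]
enqueue(19) -> [1, 43, 44, 19]
enqueue(4) -> [1, 43, 44, 19, 4]
enqueue(8) -> [1, 43, 44, 19, 4, 8]
enqueue(50) -> [1, 43, 44, 19, 4, 8, 50]
enqueue(43) -> [1, 43, 44, 19, 4, 8, 50, 43]
dequeue()->1, [43, 44, 19, 4, 8, 50, 43]
enqueue(21) -> [43, 44, 19, 4, 8, 50, 43, 21]

Final queue: [43, 44, 19, 4, 8, 50, 43, 21]


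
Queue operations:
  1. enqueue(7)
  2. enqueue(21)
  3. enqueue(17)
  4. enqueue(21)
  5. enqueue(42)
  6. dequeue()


enqueue(7) -> [7]
enqueue(21) -> [7, 21]
enqueue(17) -> [7, 21, 17]
enqueue(21) -> [7, 21, 17, 21]
enqueue(42) -> [7, 21, 17, 21, 42]
dequeue()->7, [21, 17, 21, 42]

Final queue: [21, 17, 21, 42]


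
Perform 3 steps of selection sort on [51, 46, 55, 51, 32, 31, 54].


Initial: [51, 46, 55, 51, 32, 31, 54]
Step 1: min=31 at 5
  Swap: [31, 46, 55, 51, 32, 51, 54]
Step 2: min=32 at 4
  Swap: [31, 32, 55, 51, 46, 51, 54]
Step 3: min=46 at 4
  Swap: [31, 32, 46, 51, 55, 51, 54]

After 3 steps: [31, 32, 46, 51, 55, 51, 54]


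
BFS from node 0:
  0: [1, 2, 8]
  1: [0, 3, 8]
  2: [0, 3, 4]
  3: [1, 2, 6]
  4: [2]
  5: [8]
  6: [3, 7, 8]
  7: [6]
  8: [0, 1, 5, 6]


Visit 0, enqueue [1, 2, 8]
Visit 1, enqueue [3]
Visit 2, enqueue [4]
Visit 8, enqueue [5, 6]
Visit 3, enqueue []
Visit 4, enqueue []
Visit 5, enqueue []
Visit 6, enqueue [7]
Visit 7, enqueue []

BFS order: [0, 1, 2, 8, 3, 4, 5, 6, 7]


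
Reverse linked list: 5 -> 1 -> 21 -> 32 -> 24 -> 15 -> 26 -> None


Step 1: curr=5, set curr.next=prev(None) | reversed so far: 5
Step 2: curr=1, set curr.next=prev(5) | reversed so far: 1 -> 5
Step 3: curr=21, set curr.next=prev(1) | reversed so far: 21 -> 1 -> 5
Step 4: curr=32, set curr.next=prev(21) | reversed so far: 32 -> 21 -> 1 -> 5
Step 5: curr=24, set curr.next=prev(32) | reversed so far: 24 -> 32 -> 21 -> 1 -> 5
Step 6: curr=15, set curr.next=prev(24) | reversed so far: 15 -> 24 -> 32 -> 21 -> 1 -> 5
Step 7: curr=26, set curr.next=prev(15) | reversed so far: 26 -> 15 -> 24 -> 32 -> 21 -> 1 -> 5

26 -> 15 -> 24 -> 32 -> 21 -> 1 -> 5 -> None


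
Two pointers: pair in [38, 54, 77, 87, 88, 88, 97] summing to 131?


lo=0(38)+hi=6(97)=135
lo=0(38)+hi=5(88)=126
lo=1(54)+hi=5(88)=142
lo=1(54)+hi=4(88)=142
lo=1(54)+hi=3(87)=141
lo=1(54)+hi=2(77)=131

Yes: 54+77=131


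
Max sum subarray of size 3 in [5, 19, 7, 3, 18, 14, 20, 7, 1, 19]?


[0:3]: 31
[1:4]: 29
[2:5]: 28
[3:6]: 35
[4:7]: 52
[5:8]: 41
[6:9]: 28
[7:10]: 27

Max: 52 at [4:7]


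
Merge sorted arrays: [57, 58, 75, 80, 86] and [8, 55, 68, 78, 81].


Take 8 from B
Take 55 from B
Take 57 from A
Take 58 from A
Take 68 from B
Take 75 from A
Take 78 from B
Take 80 from A
Take 81 from B

Merged: [8, 55, 57, 58, 68, 75, 78, 80, 81, 86]


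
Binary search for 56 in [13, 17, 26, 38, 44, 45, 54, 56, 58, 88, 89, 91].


Step 1: lo=0, hi=11, mid=5, val=45
Step 2: lo=6, hi=11, mid=8, val=58
Step 3: lo=6, hi=7, mid=6, val=54
Step 4: lo=7, hi=7, mid=7, val=56

Found at index 7


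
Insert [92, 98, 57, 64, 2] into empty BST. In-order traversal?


Insert 92: root
Insert 98: R from 92
Insert 57: L from 92
Insert 64: L from 92 -> R from 57
Insert 2: L from 92 -> L from 57

In-order: [2, 57, 64, 92, 98]


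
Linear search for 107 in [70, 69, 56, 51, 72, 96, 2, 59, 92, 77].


i=0: 70!=107
i=1: 69!=107
i=2: 56!=107
i=3: 51!=107
i=4: 72!=107
i=5: 96!=107
i=6: 2!=107
i=7: 59!=107
i=8: 92!=107
i=9: 77!=107

Not found, 10 comps


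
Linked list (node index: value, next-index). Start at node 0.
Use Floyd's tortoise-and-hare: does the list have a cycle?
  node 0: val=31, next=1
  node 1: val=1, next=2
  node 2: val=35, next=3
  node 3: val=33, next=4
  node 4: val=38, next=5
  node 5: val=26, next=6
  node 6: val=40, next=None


Floyd's tortoise (slow, +1) and hare (fast, +2):
  init: slow=0, fast=0
  step 1: slow=1, fast=2
  step 2: slow=2, fast=4
  step 3: slow=3, fast=6
  step 4: fast -> None, no cycle

Cycle: no


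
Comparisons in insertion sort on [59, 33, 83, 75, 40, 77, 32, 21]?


Algorithm: insertion sort
Input: [59, 33, 83, 75, 40, 77, 32, 21]
Sorted: [21, 32, 33, 40, 59, 75, 77, 83]

23


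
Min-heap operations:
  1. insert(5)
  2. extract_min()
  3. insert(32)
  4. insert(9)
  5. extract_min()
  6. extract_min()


insert(5) -> [5]
extract_min()->5, []
insert(32) -> [32]
insert(9) -> [9, 32]
extract_min()->9, [32]
extract_min()->32, []

Final heap: []


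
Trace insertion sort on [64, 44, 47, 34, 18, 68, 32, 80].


Initial: [64, 44, 47, 34, 18, 68, 32, 80]
Insert 44: [44, 64, 47, 34, 18, 68, 32, 80]
Insert 47: [44, 47, 64, 34, 18, 68, 32, 80]
Insert 34: [34, 44, 47, 64, 18, 68, 32, 80]
Insert 18: [18, 34, 44, 47, 64, 68, 32, 80]
Insert 68: [18, 34, 44, 47, 64, 68, 32, 80]
Insert 32: [18, 32, 34, 44, 47, 64, 68, 80]
Insert 80: [18, 32, 34, 44, 47, 64, 68, 80]

Sorted: [18, 32, 34, 44, 47, 64, 68, 80]


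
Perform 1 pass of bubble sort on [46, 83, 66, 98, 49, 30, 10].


Initial: [46, 83, 66, 98, 49, 30, 10]
Pass 1: [46, 66, 83, 49, 30, 10, 98] (4 swaps)

After 1 pass: [46, 66, 83, 49, 30, 10, 98]


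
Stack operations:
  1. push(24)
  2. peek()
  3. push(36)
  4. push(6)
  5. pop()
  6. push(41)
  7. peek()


push(24) -> [24]
peek()->24
push(36) -> [24, 36]
push(6) -> [24, 36, 6]
pop()->6, [24, 36]
push(41) -> [24, 36, 41]
peek()->41

Final stack: [24, 36, 41]


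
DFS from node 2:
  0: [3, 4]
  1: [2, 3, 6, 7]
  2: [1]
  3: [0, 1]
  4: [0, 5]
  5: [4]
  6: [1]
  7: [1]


Visit 2, push [1]
Visit 1, push [7, 6, 3]
Visit 3, push [0]
Visit 0, push [4]
Visit 4, push [5]
Visit 5, push []
Visit 6, push []
Visit 7, push []

DFS order: [2, 1, 3, 0, 4, 5, 6, 7]


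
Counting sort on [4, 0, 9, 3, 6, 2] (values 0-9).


Input: [4, 0, 9, 3, 6, 2]
Counts: [1, 0, 1, 1, 1, 0, 1, 0, 0, 1]

Sorted: [0, 2, 3, 4, 6, 9]


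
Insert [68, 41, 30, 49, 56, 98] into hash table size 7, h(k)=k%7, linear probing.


Insert 68: h=5 -> slot 5
Insert 41: h=6 -> slot 6
Insert 30: h=2 -> slot 2
Insert 49: h=0 -> slot 0
Insert 56: h=0, 1 probes -> slot 1
Insert 98: h=0, 3 probes -> slot 3

Table: [49, 56, 30, 98, None, 68, 41]


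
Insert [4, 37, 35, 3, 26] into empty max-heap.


Insert 4: [4]
Insert 37: [37, 4]
Insert 35: [37, 4, 35]
Insert 3: [37, 4, 35, 3]
Insert 26: [37, 26, 35, 3, 4]

Final heap: [37, 26, 35, 3, 4]


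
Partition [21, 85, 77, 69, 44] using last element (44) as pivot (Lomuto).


Pivot: 44
  21 <= 44: advance i (no swap)
Place pivot at 1: [21, 44, 77, 69, 85]

Partitioned: [21, 44, 77, 69, 85]


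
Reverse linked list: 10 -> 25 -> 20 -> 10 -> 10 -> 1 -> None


Step 1: curr=10, set curr.next=prev(None) | reversed so far: 10
Step 2: curr=25, set curr.next=prev(10) | reversed so far: 25 -> 10
Step 3: curr=20, set curr.next=prev(25) | reversed so far: 20 -> 25 -> 10
Step 4: curr=10, set curr.next=prev(20) | reversed so far: 10 -> 20 -> 25 -> 10
Step 5: curr=10, set curr.next=prev(10) | reversed so far: 10 -> 10 -> 20 -> 25 -> 10
Step 6: curr=1, set curr.next=prev(10) | reversed so far: 1 -> 10 -> 10 -> 20 -> 25 -> 10

1 -> 10 -> 10 -> 20 -> 25 -> 10 -> None


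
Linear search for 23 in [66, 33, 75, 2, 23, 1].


i=0: 66!=23
i=1: 33!=23
i=2: 75!=23
i=3: 2!=23
i=4: 23==23 found!

Found at 4, 5 comps


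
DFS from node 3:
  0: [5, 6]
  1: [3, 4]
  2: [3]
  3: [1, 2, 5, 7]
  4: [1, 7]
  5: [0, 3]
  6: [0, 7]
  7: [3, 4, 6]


Visit 3, push [7, 5, 2, 1]
Visit 1, push [4]
Visit 4, push [7]
Visit 7, push [6]
Visit 6, push [0]
Visit 0, push [5]
Visit 5, push []
Visit 2, push []

DFS order: [3, 1, 4, 7, 6, 0, 5, 2]


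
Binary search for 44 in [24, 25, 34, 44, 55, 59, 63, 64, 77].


Step 1: lo=0, hi=8, mid=4, val=55
Step 2: lo=0, hi=3, mid=1, val=25
Step 3: lo=2, hi=3, mid=2, val=34
Step 4: lo=3, hi=3, mid=3, val=44

Found at index 3


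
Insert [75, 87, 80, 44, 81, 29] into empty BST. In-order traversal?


Insert 75: root
Insert 87: R from 75
Insert 80: R from 75 -> L from 87
Insert 44: L from 75
Insert 81: R from 75 -> L from 87 -> R from 80
Insert 29: L from 75 -> L from 44

In-order: [29, 44, 75, 80, 81, 87]


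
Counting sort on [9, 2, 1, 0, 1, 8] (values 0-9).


Input: [9, 2, 1, 0, 1, 8]
Counts: [1, 2, 1, 0, 0, 0, 0, 0, 1, 1]

Sorted: [0, 1, 1, 2, 8, 9]


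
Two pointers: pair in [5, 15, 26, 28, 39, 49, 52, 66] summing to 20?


lo=0(5)+hi=7(66)=71
lo=0(5)+hi=6(52)=57
lo=0(5)+hi=5(49)=54
lo=0(5)+hi=4(39)=44
lo=0(5)+hi=3(28)=33
lo=0(5)+hi=2(26)=31
lo=0(5)+hi=1(15)=20

Yes: 5+15=20


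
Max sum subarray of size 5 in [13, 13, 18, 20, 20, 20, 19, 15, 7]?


[0:5]: 84
[1:6]: 91
[2:7]: 97
[3:8]: 94
[4:9]: 81

Max: 97 at [2:7]


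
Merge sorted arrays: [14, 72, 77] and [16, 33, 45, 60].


Take 14 from A
Take 16 from B
Take 33 from B
Take 45 from B
Take 60 from B

Merged: [14, 16, 33, 45, 60, 72, 77]


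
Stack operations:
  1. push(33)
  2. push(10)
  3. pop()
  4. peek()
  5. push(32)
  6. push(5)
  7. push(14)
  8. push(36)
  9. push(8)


push(33) -> [33]
push(10) -> [33, 10]
pop()->10, [33]
peek()->33
push(32) -> [33, 32]
push(5) -> [33, 32, 5]
push(14) -> [33, 32, 5, 14]
push(36) -> [33, 32, 5, 14, 36]
push(8) -> [33, 32, 5, 14, 36, 8]

Final stack: [33, 32, 5, 14, 36, 8]


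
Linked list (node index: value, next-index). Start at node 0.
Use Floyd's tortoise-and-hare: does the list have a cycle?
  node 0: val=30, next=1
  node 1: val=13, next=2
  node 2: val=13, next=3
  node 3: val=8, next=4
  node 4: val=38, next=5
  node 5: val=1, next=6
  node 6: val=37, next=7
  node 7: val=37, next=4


Floyd's tortoise (slow, +1) and hare (fast, +2):
  init: slow=0, fast=0
  step 1: slow=1, fast=2
  step 2: slow=2, fast=4
  step 3: slow=3, fast=6
  step 4: slow=4, fast=4
  slow == fast at node 4: cycle detected

Cycle: yes


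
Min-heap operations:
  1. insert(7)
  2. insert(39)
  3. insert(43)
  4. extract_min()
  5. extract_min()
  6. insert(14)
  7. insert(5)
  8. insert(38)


insert(7) -> [7]
insert(39) -> [7, 39]
insert(43) -> [7, 39, 43]
extract_min()->7, [39, 43]
extract_min()->39, [43]
insert(14) -> [14, 43]
insert(5) -> [5, 43, 14]
insert(38) -> [5, 38, 14, 43]

Final heap: [5, 38, 14, 43]


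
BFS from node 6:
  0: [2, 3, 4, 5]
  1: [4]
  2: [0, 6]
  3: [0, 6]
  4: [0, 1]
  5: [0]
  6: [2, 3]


Visit 6, enqueue [2, 3]
Visit 2, enqueue [0]
Visit 3, enqueue []
Visit 0, enqueue [4, 5]
Visit 4, enqueue [1]
Visit 5, enqueue []
Visit 1, enqueue []

BFS order: [6, 2, 3, 0, 4, 5, 1]


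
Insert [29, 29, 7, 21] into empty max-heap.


Insert 29: [29]
Insert 29: [29, 29]
Insert 7: [29, 29, 7]
Insert 21: [29, 29, 7, 21]

Final heap: [29, 29, 7, 21]


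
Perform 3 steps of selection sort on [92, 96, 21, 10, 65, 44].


Initial: [92, 96, 21, 10, 65, 44]
Step 1: min=10 at 3
  Swap: [10, 96, 21, 92, 65, 44]
Step 2: min=21 at 2
  Swap: [10, 21, 96, 92, 65, 44]
Step 3: min=44 at 5
  Swap: [10, 21, 44, 92, 65, 96]

After 3 steps: [10, 21, 44, 92, 65, 96]


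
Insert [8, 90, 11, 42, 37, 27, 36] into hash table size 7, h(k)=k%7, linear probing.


Insert 8: h=1 -> slot 1
Insert 90: h=6 -> slot 6
Insert 11: h=4 -> slot 4
Insert 42: h=0 -> slot 0
Insert 37: h=2 -> slot 2
Insert 27: h=6, 4 probes -> slot 3
Insert 36: h=1, 4 probes -> slot 5

Table: [42, 8, 37, 27, 11, 36, 90]


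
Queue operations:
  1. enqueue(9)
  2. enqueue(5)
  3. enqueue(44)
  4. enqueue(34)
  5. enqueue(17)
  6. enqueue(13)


enqueue(9) -> [9]
enqueue(5) -> [9, 5]
enqueue(44) -> [9, 5, 44]
enqueue(34) -> [9, 5, 44, 34]
enqueue(17) -> [9, 5, 44, 34, 17]
enqueue(13) -> [9, 5, 44, 34, 17, 13]

Final queue: [9, 5, 44, 34, 17, 13]


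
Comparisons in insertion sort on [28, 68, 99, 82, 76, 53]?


Algorithm: insertion sort
Input: [28, 68, 99, 82, 76, 53]
Sorted: [28, 53, 68, 76, 82, 99]

12


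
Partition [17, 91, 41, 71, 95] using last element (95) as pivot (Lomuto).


Pivot: 95
  17 <= 95: advance i (no swap)
  91 <= 95: advance i (no swap)
  41 <= 95: advance i (no swap)
  71 <= 95: advance i (no swap)
Place pivot at 4: [17, 91, 41, 71, 95]

Partitioned: [17, 91, 41, 71, 95]


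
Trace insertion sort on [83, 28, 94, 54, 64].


Initial: [83, 28, 94, 54, 64]
Insert 28: [28, 83, 94, 54, 64]
Insert 94: [28, 83, 94, 54, 64]
Insert 54: [28, 54, 83, 94, 64]
Insert 64: [28, 54, 64, 83, 94]

Sorted: [28, 54, 64, 83, 94]


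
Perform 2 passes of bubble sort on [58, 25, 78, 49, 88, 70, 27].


Initial: [58, 25, 78, 49, 88, 70, 27]
Pass 1: [25, 58, 49, 78, 70, 27, 88] (4 swaps)
Pass 2: [25, 49, 58, 70, 27, 78, 88] (3 swaps)

After 2 passes: [25, 49, 58, 70, 27, 78, 88]


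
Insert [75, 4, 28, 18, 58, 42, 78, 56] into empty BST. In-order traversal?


Insert 75: root
Insert 4: L from 75
Insert 28: L from 75 -> R from 4
Insert 18: L from 75 -> R from 4 -> L from 28
Insert 58: L from 75 -> R from 4 -> R from 28
Insert 42: L from 75 -> R from 4 -> R from 28 -> L from 58
Insert 78: R from 75
Insert 56: L from 75 -> R from 4 -> R from 28 -> L from 58 -> R from 42

In-order: [4, 18, 28, 42, 56, 58, 75, 78]


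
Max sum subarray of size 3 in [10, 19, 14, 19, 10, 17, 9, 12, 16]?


[0:3]: 43
[1:4]: 52
[2:5]: 43
[3:6]: 46
[4:7]: 36
[5:8]: 38
[6:9]: 37

Max: 52 at [1:4]


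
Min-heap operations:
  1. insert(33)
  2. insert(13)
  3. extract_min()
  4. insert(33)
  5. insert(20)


insert(33) -> [33]
insert(13) -> [13, 33]
extract_min()->13, [33]
insert(33) -> [33, 33]
insert(20) -> [20, 33, 33]

Final heap: [20, 33, 33]


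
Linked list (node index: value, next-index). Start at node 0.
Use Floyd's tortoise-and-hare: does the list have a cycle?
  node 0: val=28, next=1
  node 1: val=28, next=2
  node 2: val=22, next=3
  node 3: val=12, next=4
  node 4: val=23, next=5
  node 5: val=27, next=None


Floyd's tortoise (slow, +1) and hare (fast, +2):
  init: slow=0, fast=0
  step 1: slow=1, fast=2
  step 2: slow=2, fast=4
  step 3: fast 4->5->None, no cycle

Cycle: no


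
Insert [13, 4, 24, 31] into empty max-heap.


Insert 13: [13]
Insert 4: [13, 4]
Insert 24: [24, 4, 13]
Insert 31: [31, 24, 13, 4]

Final heap: [31, 24, 13, 4]


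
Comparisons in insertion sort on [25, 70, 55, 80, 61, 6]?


Algorithm: insertion sort
Input: [25, 70, 55, 80, 61, 6]
Sorted: [6, 25, 55, 61, 70, 80]

12


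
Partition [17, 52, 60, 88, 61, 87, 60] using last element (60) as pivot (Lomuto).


Pivot: 60
  17 <= 60: advance i (no swap)
  52 <= 60: advance i (no swap)
  60 <= 60: advance i (no swap)
Place pivot at 3: [17, 52, 60, 60, 61, 87, 88]

Partitioned: [17, 52, 60, 60, 61, 87, 88]


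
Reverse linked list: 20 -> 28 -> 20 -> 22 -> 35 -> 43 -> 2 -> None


Step 1: curr=20, set curr.next=prev(None) | reversed so far: 20
Step 2: curr=28, set curr.next=prev(20) | reversed so far: 28 -> 20
Step 3: curr=20, set curr.next=prev(28) | reversed so far: 20 -> 28 -> 20
Step 4: curr=22, set curr.next=prev(20) | reversed so far: 22 -> 20 -> 28 -> 20
Step 5: curr=35, set curr.next=prev(22) | reversed so far: 35 -> 22 -> 20 -> 28 -> 20
Step 6: curr=43, set curr.next=prev(35) | reversed so far: 43 -> 35 -> 22 -> 20 -> 28 -> 20
Step 7: curr=2, set curr.next=prev(43) | reversed so far: 2 -> 43 -> 35 -> 22 -> 20 -> 28 -> 20

2 -> 43 -> 35 -> 22 -> 20 -> 28 -> 20 -> None


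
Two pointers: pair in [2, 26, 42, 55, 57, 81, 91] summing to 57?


lo=0(2)+hi=6(91)=93
lo=0(2)+hi=5(81)=83
lo=0(2)+hi=4(57)=59
lo=0(2)+hi=3(55)=57

Yes: 2+55=57


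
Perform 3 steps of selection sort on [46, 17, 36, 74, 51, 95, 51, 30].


Initial: [46, 17, 36, 74, 51, 95, 51, 30]
Step 1: min=17 at 1
  Swap: [17, 46, 36, 74, 51, 95, 51, 30]
Step 2: min=30 at 7
  Swap: [17, 30, 36, 74, 51, 95, 51, 46]
Step 3: min=36 at 2
  Swap: [17, 30, 36, 74, 51, 95, 51, 46]

After 3 steps: [17, 30, 36, 74, 51, 95, 51, 46]


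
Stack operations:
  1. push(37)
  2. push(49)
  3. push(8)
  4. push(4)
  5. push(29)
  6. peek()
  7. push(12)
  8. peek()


push(37) -> [37]
push(49) -> [37, 49]
push(8) -> [37, 49, 8]
push(4) -> [37, 49, 8, 4]
push(29) -> [37, 49, 8, 4, 29]
peek()->29
push(12) -> [37, 49, 8, 4, 29, 12]
peek()->12

Final stack: [37, 49, 8, 4, 29, 12]


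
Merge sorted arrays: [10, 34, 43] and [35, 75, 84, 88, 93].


Take 10 from A
Take 34 from A
Take 35 from B
Take 43 from A

Merged: [10, 34, 35, 43, 75, 84, 88, 93]


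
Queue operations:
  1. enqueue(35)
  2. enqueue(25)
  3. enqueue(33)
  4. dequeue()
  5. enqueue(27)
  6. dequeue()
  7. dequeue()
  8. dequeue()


enqueue(35) -> [35]
enqueue(25) -> [35, 25]
enqueue(33) -> [35, 25, 33]
dequeue()->35, [25, 33]
enqueue(27) -> [25, 33, 27]
dequeue()->25, [33, 27]
dequeue()->33, [27]
dequeue()->27, []

Final queue: []


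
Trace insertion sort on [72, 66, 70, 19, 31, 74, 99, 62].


Initial: [72, 66, 70, 19, 31, 74, 99, 62]
Insert 66: [66, 72, 70, 19, 31, 74, 99, 62]
Insert 70: [66, 70, 72, 19, 31, 74, 99, 62]
Insert 19: [19, 66, 70, 72, 31, 74, 99, 62]
Insert 31: [19, 31, 66, 70, 72, 74, 99, 62]
Insert 74: [19, 31, 66, 70, 72, 74, 99, 62]
Insert 99: [19, 31, 66, 70, 72, 74, 99, 62]
Insert 62: [19, 31, 62, 66, 70, 72, 74, 99]

Sorted: [19, 31, 62, 66, 70, 72, 74, 99]


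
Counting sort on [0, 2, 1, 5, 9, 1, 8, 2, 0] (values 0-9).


Input: [0, 2, 1, 5, 9, 1, 8, 2, 0]
Counts: [2, 2, 2, 0, 0, 1, 0, 0, 1, 1]

Sorted: [0, 0, 1, 1, 2, 2, 5, 8, 9]


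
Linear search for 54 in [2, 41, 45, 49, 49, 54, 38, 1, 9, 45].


i=0: 2!=54
i=1: 41!=54
i=2: 45!=54
i=3: 49!=54
i=4: 49!=54
i=5: 54==54 found!

Found at 5, 6 comps


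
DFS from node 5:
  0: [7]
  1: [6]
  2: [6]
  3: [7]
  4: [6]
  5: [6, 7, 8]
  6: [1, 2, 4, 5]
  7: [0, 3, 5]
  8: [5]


Visit 5, push [8, 7, 6]
Visit 6, push [4, 2, 1]
Visit 1, push []
Visit 2, push []
Visit 4, push []
Visit 7, push [3, 0]
Visit 0, push []
Visit 3, push []
Visit 8, push []

DFS order: [5, 6, 1, 2, 4, 7, 0, 3, 8]


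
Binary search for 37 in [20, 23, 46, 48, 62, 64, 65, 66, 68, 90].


Step 1: lo=0, hi=9, mid=4, val=62
Step 2: lo=0, hi=3, mid=1, val=23
Step 3: lo=2, hi=3, mid=2, val=46

Not found


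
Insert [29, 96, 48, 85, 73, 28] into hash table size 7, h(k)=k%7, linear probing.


Insert 29: h=1 -> slot 1
Insert 96: h=5 -> slot 5
Insert 48: h=6 -> slot 6
Insert 85: h=1, 1 probes -> slot 2
Insert 73: h=3 -> slot 3
Insert 28: h=0 -> slot 0

Table: [28, 29, 85, 73, None, 96, 48]


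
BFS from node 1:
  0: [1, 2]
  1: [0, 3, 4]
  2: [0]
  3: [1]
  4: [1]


Visit 1, enqueue [0, 3, 4]
Visit 0, enqueue [2]
Visit 3, enqueue []
Visit 4, enqueue []
Visit 2, enqueue []

BFS order: [1, 0, 3, 4, 2]


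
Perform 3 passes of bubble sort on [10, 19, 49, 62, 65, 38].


Initial: [10, 19, 49, 62, 65, 38]
Pass 1: [10, 19, 49, 62, 38, 65] (1 swaps)
Pass 2: [10, 19, 49, 38, 62, 65] (1 swaps)
Pass 3: [10, 19, 38, 49, 62, 65] (1 swaps)

After 3 passes: [10, 19, 38, 49, 62, 65]


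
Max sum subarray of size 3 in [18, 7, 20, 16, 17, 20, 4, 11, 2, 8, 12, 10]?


[0:3]: 45
[1:4]: 43
[2:5]: 53
[3:6]: 53
[4:7]: 41
[5:8]: 35
[6:9]: 17
[7:10]: 21
[8:11]: 22
[9:12]: 30

Max: 53 at [2:5]


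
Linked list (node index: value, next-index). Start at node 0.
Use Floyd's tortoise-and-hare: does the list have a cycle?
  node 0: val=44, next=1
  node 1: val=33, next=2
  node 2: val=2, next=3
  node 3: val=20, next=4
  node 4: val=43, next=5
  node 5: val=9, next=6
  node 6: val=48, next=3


Floyd's tortoise (slow, +1) and hare (fast, +2):
  init: slow=0, fast=0
  step 1: slow=1, fast=2
  step 2: slow=2, fast=4
  step 3: slow=3, fast=6
  step 4: slow=4, fast=4
  slow == fast at node 4: cycle detected

Cycle: yes


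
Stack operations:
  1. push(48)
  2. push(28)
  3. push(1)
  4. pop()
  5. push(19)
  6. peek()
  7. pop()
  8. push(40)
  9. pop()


push(48) -> [48]
push(28) -> [48, 28]
push(1) -> [48, 28, 1]
pop()->1, [48, 28]
push(19) -> [48, 28, 19]
peek()->19
pop()->19, [48, 28]
push(40) -> [48, 28, 40]
pop()->40, [48, 28]

Final stack: [48, 28]


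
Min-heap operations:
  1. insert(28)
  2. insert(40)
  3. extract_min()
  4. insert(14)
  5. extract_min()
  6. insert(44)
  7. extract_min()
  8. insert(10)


insert(28) -> [28]
insert(40) -> [28, 40]
extract_min()->28, [40]
insert(14) -> [14, 40]
extract_min()->14, [40]
insert(44) -> [40, 44]
extract_min()->40, [44]
insert(10) -> [10, 44]

Final heap: [10, 44]


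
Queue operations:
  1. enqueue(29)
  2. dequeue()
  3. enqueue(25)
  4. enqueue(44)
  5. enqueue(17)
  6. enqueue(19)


enqueue(29) -> [29]
dequeue()->29, []
enqueue(25) -> [25]
enqueue(44) -> [25, 44]
enqueue(17) -> [25, 44, 17]
enqueue(19) -> [25, 44, 17, 19]

Final queue: [25, 44, 17, 19]


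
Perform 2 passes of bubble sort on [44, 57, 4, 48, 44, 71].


Initial: [44, 57, 4, 48, 44, 71]
Pass 1: [44, 4, 48, 44, 57, 71] (3 swaps)
Pass 2: [4, 44, 44, 48, 57, 71] (2 swaps)

After 2 passes: [4, 44, 44, 48, 57, 71]


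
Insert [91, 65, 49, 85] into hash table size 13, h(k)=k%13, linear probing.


Insert 91: h=0 -> slot 0
Insert 65: h=0, 1 probes -> slot 1
Insert 49: h=10 -> slot 10
Insert 85: h=7 -> slot 7

Table: [91, 65, None, None, None, None, None, 85, None, None, 49, None, None]


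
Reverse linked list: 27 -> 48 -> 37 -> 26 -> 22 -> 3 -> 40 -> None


Step 1: curr=27, set curr.next=prev(None) | reversed so far: 27
Step 2: curr=48, set curr.next=prev(27) | reversed so far: 48 -> 27
Step 3: curr=37, set curr.next=prev(48) | reversed so far: 37 -> 48 -> 27
Step 4: curr=26, set curr.next=prev(37) | reversed so far: 26 -> 37 -> 48 -> 27
Step 5: curr=22, set curr.next=prev(26) | reversed so far: 22 -> 26 -> 37 -> 48 -> 27
Step 6: curr=3, set curr.next=prev(22) | reversed so far: 3 -> 22 -> 26 -> 37 -> 48 -> 27
Step 7: curr=40, set curr.next=prev(3) | reversed so far: 40 -> 3 -> 22 -> 26 -> 37 -> 48 -> 27

40 -> 3 -> 22 -> 26 -> 37 -> 48 -> 27 -> None


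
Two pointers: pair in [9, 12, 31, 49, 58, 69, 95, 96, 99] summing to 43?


lo=0(9)+hi=8(99)=108
lo=0(9)+hi=7(96)=105
lo=0(9)+hi=6(95)=104
lo=0(9)+hi=5(69)=78
lo=0(9)+hi=4(58)=67
lo=0(9)+hi=3(49)=58
lo=0(9)+hi=2(31)=40
lo=1(12)+hi=2(31)=43

Yes: 12+31=43


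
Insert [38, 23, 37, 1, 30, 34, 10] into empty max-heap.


Insert 38: [38]
Insert 23: [38, 23]
Insert 37: [38, 23, 37]
Insert 1: [38, 23, 37, 1]
Insert 30: [38, 30, 37, 1, 23]
Insert 34: [38, 30, 37, 1, 23, 34]
Insert 10: [38, 30, 37, 1, 23, 34, 10]

Final heap: [38, 30, 37, 1, 23, 34, 10]


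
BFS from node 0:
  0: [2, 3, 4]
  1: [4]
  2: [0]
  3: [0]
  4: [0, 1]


Visit 0, enqueue [2, 3, 4]
Visit 2, enqueue []
Visit 3, enqueue []
Visit 4, enqueue [1]
Visit 1, enqueue []

BFS order: [0, 2, 3, 4, 1]


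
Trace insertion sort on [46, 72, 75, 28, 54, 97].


Initial: [46, 72, 75, 28, 54, 97]
Insert 72: [46, 72, 75, 28, 54, 97]
Insert 75: [46, 72, 75, 28, 54, 97]
Insert 28: [28, 46, 72, 75, 54, 97]
Insert 54: [28, 46, 54, 72, 75, 97]
Insert 97: [28, 46, 54, 72, 75, 97]

Sorted: [28, 46, 54, 72, 75, 97]


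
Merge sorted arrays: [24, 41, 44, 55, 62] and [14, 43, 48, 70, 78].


Take 14 from B
Take 24 from A
Take 41 from A
Take 43 from B
Take 44 from A
Take 48 from B
Take 55 from A
Take 62 from A

Merged: [14, 24, 41, 43, 44, 48, 55, 62, 70, 78]


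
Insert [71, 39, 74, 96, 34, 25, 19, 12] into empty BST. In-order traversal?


Insert 71: root
Insert 39: L from 71
Insert 74: R from 71
Insert 96: R from 71 -> R from 74
Insert 34: L from 71 -> L from 39
Insert 25: L from 71 -> L from 39 -> L from 34
Insert 19: L from 71 -> L from 39 -> L from 34 -> L from 25
Insert 12: L from 71 -> L from 39 -> L from 34 -> L from 25 -> L from 19

In-order: [12, 19, 25, 34, 39, 71, 74, 96]
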